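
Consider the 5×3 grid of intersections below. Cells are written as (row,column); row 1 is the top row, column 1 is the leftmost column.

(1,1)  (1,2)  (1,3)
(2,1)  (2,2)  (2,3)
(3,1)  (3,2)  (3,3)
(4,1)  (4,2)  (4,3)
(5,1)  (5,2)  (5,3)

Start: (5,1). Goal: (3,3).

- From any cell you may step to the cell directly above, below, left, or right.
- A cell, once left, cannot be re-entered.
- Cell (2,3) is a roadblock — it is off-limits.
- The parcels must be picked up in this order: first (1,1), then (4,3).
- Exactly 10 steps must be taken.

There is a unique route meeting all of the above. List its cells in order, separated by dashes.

The waypoints must appear in the order (1,1), (4,3), with no cell reused.
Route from (5,1): up 4 to (1,1), right 1 to (1,2), down 3 to (4,2), right 1 to (4,3), up 1 to (3,3) — 10 moves in all.
Check: order respected ((1,1) at step 4, (4,3) at step 9); 10 moves as required.

(5,1) - (4,1) - (3,1) - (2,1) - (1,1) - (1,2) - (2,2) - (3,2) - (4,2) - (4,3) - (3,3)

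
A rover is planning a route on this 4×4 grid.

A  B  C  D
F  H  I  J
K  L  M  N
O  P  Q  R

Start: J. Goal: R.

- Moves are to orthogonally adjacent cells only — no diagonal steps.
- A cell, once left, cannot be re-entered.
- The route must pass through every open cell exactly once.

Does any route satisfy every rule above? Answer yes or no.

Colour the cells like a checkerboard: each orthogonal step flips colour, so a Hamiltonian route alternates colours. Here there are 8 cells of one colour and 8 of the other, with start on the same colour as the goal — the counts and endpoints can't be arranged into an alternating sequence of length 16, so no Hamiltonian route exists.

no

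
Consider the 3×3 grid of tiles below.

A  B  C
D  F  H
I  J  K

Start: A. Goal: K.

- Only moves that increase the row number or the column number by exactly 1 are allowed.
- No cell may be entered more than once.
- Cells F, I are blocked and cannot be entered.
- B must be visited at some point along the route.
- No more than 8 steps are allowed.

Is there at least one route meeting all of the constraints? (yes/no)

One route that works: A → B → C → H → K.

yes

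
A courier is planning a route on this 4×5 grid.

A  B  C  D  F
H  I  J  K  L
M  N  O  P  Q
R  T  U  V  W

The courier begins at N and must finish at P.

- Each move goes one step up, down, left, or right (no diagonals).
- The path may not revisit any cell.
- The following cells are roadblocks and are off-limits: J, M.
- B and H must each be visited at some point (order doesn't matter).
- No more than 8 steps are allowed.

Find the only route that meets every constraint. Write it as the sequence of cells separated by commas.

N, I, H, A, B, C, D, K, P

Any route must reach B and H and still end at P within 8 moves, so the order of the required stops is forced.
Route from N: up 1 to I, left 1 to H, up 1 to A, right 3 to D, down 2 to P — 8 moves in all.
Check: all required cells visited; 8 ≤ 8 moves.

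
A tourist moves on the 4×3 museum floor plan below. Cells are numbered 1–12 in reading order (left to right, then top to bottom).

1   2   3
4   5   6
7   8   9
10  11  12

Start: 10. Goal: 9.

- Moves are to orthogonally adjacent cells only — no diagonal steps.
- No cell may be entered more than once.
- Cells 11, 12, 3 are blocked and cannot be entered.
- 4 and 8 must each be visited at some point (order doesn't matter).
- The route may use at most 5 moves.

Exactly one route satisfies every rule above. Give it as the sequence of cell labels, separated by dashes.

Any route must reach 4 and 8 and still end at 9 within 5 moves, so the order of the required stops is forced.
Route from 10: 2× up (reaching 4), right to 5, down to 8, right to 9 — 5 moves in all.
Check: all required cells visited; 5 ≤ 5 moves.

10 - 7 - 4 - 5 - 8 - 9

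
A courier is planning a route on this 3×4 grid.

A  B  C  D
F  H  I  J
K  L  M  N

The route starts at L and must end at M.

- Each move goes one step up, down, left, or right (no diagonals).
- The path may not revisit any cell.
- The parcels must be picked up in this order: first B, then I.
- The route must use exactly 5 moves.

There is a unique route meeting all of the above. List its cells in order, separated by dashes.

The waypoints must appear in the order B, I, with no cell reused.
Route from L: 2× up (reaching B), right to C, 2× down (reaching M) — 5 moves in all.
Check: order respected (B at step 2, I at step 4); 5 moves as required.

L - H - B - C - I - M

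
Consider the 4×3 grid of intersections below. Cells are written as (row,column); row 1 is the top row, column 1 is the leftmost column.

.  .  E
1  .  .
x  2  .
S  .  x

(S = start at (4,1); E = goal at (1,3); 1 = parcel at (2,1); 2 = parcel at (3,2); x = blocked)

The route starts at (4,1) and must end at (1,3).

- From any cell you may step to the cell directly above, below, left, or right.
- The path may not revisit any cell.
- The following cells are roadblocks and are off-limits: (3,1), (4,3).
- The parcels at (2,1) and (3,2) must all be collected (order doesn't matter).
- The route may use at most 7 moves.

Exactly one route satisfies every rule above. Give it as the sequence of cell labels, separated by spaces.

The budget equals the shortest possible length, so every move has to be on a shortest route through the required cells.
Route from (4,1): right to (4,2), 2× up (reaching (2,2)), left to (2,1), up to (1,1), 2× right (reaching (1,3)) — 7 moves in all.
Check: all required cells visited; 7 ≤ 7 moves.

(4,1) (4,2) (3,2) (2,2) (2,1) (1,1) (1,2) (1,3)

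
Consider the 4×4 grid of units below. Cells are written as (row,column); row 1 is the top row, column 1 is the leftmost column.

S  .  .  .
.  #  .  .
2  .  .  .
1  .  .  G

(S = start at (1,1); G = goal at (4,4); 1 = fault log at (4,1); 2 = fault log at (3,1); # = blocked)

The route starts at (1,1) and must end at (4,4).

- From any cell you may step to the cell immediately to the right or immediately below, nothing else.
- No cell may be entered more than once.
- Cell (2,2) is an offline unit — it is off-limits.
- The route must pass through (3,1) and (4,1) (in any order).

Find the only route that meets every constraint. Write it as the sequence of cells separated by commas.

Moves only go right or down, so the column and row indices never decrease.
Route from (1,1): down 3 to (4,1), right 3 to (4,4) — 6 moves in all.
Check: all required cells visited.

(1,1), (2,1), (3,1), (4,1), (4,2), (4,3), (4,4)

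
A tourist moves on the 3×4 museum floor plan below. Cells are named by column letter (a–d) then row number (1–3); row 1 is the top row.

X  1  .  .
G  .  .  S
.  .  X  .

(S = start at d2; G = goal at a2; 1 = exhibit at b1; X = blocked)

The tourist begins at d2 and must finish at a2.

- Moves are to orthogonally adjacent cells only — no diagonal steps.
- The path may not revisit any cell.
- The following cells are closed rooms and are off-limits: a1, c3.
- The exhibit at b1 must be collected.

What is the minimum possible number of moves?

Any route passes through b1 somewhere between d2 and a2. Summing Manhattan distances along the two legs (d2 → b1 → a2) gives a lower bound of 3 + 2 = 5 moves.
A route of 5 moves achieves this: d2 → d1 → c1 → b1 → b2 → a2.
Since 5 matches the lower bound, it is optimal.

5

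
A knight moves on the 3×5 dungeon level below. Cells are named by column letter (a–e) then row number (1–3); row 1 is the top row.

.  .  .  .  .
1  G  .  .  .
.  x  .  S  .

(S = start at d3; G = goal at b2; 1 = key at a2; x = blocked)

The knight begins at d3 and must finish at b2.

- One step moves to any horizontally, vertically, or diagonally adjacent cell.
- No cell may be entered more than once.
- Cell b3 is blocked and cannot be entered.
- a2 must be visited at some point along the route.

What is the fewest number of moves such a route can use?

Any route passes through a2 somewhere between d3 and b2. Summing Chebyshev distances along the two legs (d3 → a2 → b2) gives a lower bound of 3 + 1 = 4 moves.
A route of 4 moves achieves this: d3 → c2 → b1 → a2 → b2.
Since 4 matches the lower bound, it is optimal.

4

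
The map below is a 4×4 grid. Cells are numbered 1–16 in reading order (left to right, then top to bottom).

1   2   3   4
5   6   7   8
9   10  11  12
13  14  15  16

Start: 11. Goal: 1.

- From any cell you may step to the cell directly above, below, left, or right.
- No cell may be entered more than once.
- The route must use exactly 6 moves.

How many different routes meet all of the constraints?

14

Need simple routes of exactly 6 moves from 11 to 1 (Manhattan distance 4, so 1 moves are spent on a detour and 1 undoing it).
Branch systematically from the start, pruning whenever the remaining move budget drops below the Manhattan distance to 1 or differs from it in parity. Grouping the completions by first move — via 7: 3; via 15: 4; via 10: 3; via 12: 4 — and summing: 3 + 4 + 3 + 4 = 14.
That gives 14 routes.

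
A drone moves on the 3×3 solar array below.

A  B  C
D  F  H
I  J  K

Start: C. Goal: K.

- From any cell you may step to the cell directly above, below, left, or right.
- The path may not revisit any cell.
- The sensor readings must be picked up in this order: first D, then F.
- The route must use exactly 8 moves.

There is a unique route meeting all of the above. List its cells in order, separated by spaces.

The waypoints must appear in the order D, F, with no cell reused.
Route from C: 2× left (reaching A), 2× down (reaching I), right to J, up to F, right to H, down to K — 8 moves in all.
Check: order respected (D at step 3, F at step 6); 8 moves as required.

C B A D I J F H K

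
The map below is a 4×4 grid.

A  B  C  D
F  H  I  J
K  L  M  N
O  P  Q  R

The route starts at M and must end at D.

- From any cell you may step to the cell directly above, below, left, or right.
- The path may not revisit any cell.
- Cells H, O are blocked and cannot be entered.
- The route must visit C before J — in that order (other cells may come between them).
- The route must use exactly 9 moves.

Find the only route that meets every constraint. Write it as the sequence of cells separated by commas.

M, L, K, F, A, B, C, I, J, D

The waypoints must appear in the order C, J, with no cell reused.
Route from M: 2× left (reaching K), 2× up (reaching A), 2× right (reaching C), down to I, right to J, up to D — 9 moves in all.
Check: order respected (C at step 6, J at step 8); 9 moves as required.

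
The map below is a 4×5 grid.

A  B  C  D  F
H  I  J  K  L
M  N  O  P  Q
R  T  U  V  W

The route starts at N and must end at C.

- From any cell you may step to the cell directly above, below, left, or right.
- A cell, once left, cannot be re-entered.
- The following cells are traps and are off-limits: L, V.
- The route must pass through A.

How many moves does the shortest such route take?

Any route passes through A somewhere between N and C. Summing Manhattan distances along the two legs (N → A → C) gives a lower bound of 3 + 2 = 5 moves.
A route of 5 moves achieves this: N → I → H → A → B → C.
Since 5 matches the lower bound, it is optimal.

5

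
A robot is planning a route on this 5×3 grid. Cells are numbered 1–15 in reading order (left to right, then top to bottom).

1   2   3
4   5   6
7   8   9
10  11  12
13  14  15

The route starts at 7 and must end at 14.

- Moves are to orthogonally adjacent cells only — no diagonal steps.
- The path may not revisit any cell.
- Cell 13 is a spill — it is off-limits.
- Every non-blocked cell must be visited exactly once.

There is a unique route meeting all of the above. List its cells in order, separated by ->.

Need to visit all 14 open cells exactly once, starting at 7 and ending at 14.
Cell 15 has only two open neighbours (12 and 14), so the path must pass straight through it: one of those is the cell it's entered from and the other is where it exits.
Route from 7: down to 10, right to 11, 2× up (reaching 5), left to 4, up to 1, 2× right (reaching 3), 4× down (reaching 15), left to 14 — 13 moves in all.
Check: all 14 open cells covered.

7 -> 10 -> 11 -> 8 -> 5 -> 4 -> 1 -> 2 -> 3 -> 6 -> 9 -> 12 -> 15 -> 14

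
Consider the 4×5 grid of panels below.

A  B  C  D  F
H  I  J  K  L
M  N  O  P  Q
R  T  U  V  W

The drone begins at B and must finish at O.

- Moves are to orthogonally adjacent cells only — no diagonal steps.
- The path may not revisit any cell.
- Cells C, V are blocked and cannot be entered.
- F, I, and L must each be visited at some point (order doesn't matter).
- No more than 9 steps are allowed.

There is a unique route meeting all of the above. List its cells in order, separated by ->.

B -> I -> J -> K -> D -> F -> L -> Q -> P -> O

The 9-move cap with required stops at F, I, L leaves no slack for detours.
Route from B: down to I, 2× right (reaching K), up to D, right to F, 2× down (reaching Q), 2× left (reaching O) — 9 moves in all.
Check: all required cells visited; 9 ≤ 9 moves.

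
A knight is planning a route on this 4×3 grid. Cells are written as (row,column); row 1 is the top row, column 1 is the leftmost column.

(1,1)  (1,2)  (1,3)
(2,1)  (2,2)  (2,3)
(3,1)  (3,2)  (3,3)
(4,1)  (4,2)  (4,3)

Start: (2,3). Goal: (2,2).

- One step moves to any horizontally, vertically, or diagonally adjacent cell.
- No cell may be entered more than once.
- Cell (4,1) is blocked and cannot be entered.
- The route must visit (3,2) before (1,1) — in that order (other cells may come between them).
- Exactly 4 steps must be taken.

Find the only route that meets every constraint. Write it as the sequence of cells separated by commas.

(2,3), (3,2), (2,1), (1,1), (2,2)

The waypoints must appear in the order (3,2), (1,1), with no cell reused.
Route from (2,3): down-left to (3,2), up-left to (2,1), up to (1,1), down-right to (2,2) — 4 moves in all.
Check: order respected ((3,2) at step 1, (1,1) at step 3); 4 moves as required.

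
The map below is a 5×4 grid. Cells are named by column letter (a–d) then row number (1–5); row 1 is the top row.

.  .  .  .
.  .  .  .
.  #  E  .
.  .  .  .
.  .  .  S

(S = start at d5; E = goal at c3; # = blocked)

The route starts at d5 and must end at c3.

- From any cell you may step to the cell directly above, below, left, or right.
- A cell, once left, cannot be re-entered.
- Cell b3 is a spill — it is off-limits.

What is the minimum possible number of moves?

The Manhattan distance from d5 to c3 is |5−3| + |4−3| = 3, so at least 3 moves are needed.
A route of 3 moves achieves this: d5 → d4 → d3 → c3.
Since 3 matches the lower bound, it is optimal.

3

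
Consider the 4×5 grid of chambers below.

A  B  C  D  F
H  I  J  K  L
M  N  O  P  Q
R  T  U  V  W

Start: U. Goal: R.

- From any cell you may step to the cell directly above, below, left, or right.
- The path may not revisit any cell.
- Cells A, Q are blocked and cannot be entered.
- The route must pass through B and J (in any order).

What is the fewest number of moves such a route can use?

Any route passes through B and J in some order between U and R. Summing Manhattan distances along each leg and taking the cheapest ordering (U → J → B → R) gives a lower bound of 2 + 2 + 4 = 8 moves.
A route of 8 moves achieves this: U → O → J → C → B → I → N → T → R.
Since 8 matches the lower bound, it is optimal.

8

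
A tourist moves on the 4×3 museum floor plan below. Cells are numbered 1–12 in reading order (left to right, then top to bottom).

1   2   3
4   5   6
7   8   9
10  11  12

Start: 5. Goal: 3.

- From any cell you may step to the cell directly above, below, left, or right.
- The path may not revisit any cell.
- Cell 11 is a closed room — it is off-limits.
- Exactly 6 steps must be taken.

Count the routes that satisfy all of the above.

Need simple routes of exactly 6 moves from 5 to 3 (Manhattan distance 2, so 2 moves are spent on a detour and 2 undoing it).
Enumerating: 5 8 7 4 1 2 3 | 5 4 7 8 9 6 3.
That gives 2 routes.

2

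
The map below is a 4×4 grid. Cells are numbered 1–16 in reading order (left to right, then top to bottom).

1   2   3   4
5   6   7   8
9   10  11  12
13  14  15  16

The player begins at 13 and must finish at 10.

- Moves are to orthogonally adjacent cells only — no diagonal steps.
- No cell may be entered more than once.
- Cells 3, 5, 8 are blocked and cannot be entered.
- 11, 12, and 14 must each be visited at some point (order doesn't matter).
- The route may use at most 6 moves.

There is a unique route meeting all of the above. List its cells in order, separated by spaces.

Any route must reach 11, 12, and 14 and still end at 10 within 6 moves, so the order of the required stops is forced.
Route from 13: right 3 to 16, up 1 to 12, left 2 to 10 — 6 moves in all.
Check: all required cells visited; 6 ≤ 6 moves.

13 14 15 16 12 11 10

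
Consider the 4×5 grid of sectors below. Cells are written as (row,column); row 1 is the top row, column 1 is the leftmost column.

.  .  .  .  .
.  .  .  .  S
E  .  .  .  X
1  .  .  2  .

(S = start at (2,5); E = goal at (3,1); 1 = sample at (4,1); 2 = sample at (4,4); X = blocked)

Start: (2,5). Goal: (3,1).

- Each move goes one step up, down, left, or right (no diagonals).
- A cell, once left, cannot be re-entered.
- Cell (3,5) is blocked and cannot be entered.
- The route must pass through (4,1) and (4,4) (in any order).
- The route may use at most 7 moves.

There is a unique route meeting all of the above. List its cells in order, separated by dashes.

The 7-move cap with required stops at (4,1), (4,4) leaves no slack for detours.
Route from (2,5): left 1 to (2,4), down 2 to (4,4), left 3 to (4,1), up 1 to (3,1) — 7 moves in all.
Check: all required cells visited; 7 ≤ 7 moves.

(2,5) - (2,4) - (3,4) - (4,4) - (4,3) - (4,2) - (4,1) - (3,1)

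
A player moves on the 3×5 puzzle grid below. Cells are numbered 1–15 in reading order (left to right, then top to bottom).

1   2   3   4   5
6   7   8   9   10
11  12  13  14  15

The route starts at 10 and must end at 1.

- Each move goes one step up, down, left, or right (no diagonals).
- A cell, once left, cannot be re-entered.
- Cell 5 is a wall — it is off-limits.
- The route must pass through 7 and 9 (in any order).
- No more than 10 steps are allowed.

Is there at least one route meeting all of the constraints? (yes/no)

One route that works: 10 → 9 → 8 → 7 → 2 → 1.

yes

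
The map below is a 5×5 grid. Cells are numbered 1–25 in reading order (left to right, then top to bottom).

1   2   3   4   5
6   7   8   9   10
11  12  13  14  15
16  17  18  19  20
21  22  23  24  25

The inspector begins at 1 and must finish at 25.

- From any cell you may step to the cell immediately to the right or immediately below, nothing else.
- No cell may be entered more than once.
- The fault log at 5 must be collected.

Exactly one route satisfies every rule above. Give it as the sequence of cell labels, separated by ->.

Moves only go right or down, so the column and row indices never decrease.
Route from 1: 4× right (reaching 5), 4× down (reaching 25) — 8 moves in all.
Check: all required cells visited.

1 -> 2 -> 3 -> 4 -> 5 -> 10 -> 15 -> 20 -> 25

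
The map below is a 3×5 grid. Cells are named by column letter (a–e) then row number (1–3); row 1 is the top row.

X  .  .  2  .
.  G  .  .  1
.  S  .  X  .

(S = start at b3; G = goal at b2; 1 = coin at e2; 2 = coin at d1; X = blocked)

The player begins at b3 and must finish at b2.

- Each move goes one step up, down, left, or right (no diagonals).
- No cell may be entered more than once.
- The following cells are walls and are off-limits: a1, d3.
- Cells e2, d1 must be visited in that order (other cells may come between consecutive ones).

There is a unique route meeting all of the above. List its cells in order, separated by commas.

b3, c3, c2, d2, e2, e1, d1, c1, b1, b2

The waypoints must appear in the order e2, d1, with no cell reused.
Route from b3: right 1 to c3, up 1 to c2, right 2 to e2, up 1 to e1, left 3 to b1, down 1 to b2 — 9 moves in all.
Check: order respected (1 at step 4, 2 at step 6).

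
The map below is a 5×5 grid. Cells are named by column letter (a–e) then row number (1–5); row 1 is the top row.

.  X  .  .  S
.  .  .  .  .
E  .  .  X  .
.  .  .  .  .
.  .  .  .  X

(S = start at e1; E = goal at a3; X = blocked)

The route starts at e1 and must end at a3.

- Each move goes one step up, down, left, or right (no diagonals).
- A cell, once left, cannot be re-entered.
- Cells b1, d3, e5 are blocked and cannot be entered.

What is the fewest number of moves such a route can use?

6

The Manhattan distance from e1 to a3 is |1−3| + |5−1| = 6, so at least 6 moves are needed.
A route of 6 moves achieves this: e1 → e2 → d2 → c2 → c3 → b3 → a3.
Since 6 matches the lower bound, it is optimal.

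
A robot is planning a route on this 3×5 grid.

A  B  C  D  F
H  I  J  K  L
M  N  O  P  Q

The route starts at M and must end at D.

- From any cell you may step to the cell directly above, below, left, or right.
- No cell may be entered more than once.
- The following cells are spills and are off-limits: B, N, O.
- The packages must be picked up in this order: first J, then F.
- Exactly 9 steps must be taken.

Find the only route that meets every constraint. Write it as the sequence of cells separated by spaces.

M H I J K P Q L F D

The waypoints must appear in the order J, F, with no cell reused.
Route from M: up 1 to H, right 3 to K, down 1 to P, right 1 to Q, up 2 to F, left 1 to D — 9 moves in all.
Check: order respected (J at step 3, F at step 8); 9 moves as required.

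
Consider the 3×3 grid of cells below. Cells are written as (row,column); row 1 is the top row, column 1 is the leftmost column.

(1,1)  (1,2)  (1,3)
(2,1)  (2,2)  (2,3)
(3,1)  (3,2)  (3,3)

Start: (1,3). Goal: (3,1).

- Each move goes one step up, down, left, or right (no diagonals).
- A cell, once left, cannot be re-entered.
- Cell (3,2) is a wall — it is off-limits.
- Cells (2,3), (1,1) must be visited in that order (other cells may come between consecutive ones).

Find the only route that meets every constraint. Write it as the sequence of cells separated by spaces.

(1,3) (2,3) (2,2) (1,2) (1,1) (2,1) (3,1)

The waypoints must appear in the order (2,3), (1,1), with no cell reused.
Route from (1,3): down 1 to (2,3), left 1 to (2,2), up 1 to (1,2), left 1 to (1,1), down 2 to (3,1) — 6 moves in all.
Check: order respected ((2,3) at step 1, (1,1) at step 4).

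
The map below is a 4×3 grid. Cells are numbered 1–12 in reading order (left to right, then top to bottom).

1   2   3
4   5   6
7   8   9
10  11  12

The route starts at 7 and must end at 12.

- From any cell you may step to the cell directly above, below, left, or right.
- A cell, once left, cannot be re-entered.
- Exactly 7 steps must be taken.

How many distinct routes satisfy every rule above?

Need simple routes of exactly 7 moves from 7 to 12 (Manhattan distance 3, so 2 moves are spent on a detour and 2 undoing it).
Enumerating: 7 4 1 2 5 8 11 12 | 7 4 1 2 5 8 9 12 | 7 4 1 2 5 6 9 12 | 7 4 1 2 3 6 9 12 | 7 4 5 2 3 6 9 12 | 7 4 5 6 9 8 11 12 | 7 10 11 8 5 6 9 12 | 7 8 5 2 3 6 9 12.
That gives 8 routes.

8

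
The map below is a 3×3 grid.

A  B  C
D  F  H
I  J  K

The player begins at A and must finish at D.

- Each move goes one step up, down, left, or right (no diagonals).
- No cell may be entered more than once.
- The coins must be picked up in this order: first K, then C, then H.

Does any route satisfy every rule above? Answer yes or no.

Ignoring the required order, 2 revisit-free routes from A to D pass through all of K, C, and H; the waypoint orders that occur are C → H → K (2) — never K → C → H.

no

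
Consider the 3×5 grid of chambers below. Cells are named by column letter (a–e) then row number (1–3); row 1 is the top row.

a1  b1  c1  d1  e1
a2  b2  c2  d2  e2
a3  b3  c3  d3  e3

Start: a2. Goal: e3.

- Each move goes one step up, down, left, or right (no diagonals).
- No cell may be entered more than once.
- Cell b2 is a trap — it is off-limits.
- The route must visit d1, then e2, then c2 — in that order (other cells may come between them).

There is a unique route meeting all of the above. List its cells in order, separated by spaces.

The waypoints must appear in the order d1, e2, c2, with no cell reused.
Route from a2: up to a1, 4× right (reaching e1), down to e2, 2× left (reaching c2), down to c3, 2× right (reaching e3) — 11 moves in all.
Check: order respected (d1 at step 4, e2 at step 6, c2 at step 8).

a2 a1 b1 c1 d1 e1 e2 d2 c2 c3 d3 e3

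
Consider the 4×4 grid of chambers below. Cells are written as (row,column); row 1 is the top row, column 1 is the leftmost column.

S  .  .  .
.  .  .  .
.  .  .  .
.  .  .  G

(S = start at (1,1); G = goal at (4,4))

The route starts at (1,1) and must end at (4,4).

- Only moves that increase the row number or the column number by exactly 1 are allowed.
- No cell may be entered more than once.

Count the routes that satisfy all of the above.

20

A right/down-only route from (1,1) to (4,4) makes exactly 3 down-moves and 3 right-moves in some order.
With no other constraints that would be C(6,3) = 20 routes.
That gives 20 routes.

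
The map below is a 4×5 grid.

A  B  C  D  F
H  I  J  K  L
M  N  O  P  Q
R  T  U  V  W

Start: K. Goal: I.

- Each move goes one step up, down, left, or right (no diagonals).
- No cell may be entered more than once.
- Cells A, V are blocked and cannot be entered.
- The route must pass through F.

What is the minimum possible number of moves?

Any route passes through F somewhere between K and I. Summing Manhattan distances along the two legs (K → F → I) gives a lower bound of 2 + 4 = 6 moves.
A route of 6 moves achieves this: K → L → F → D → C → J → I.
Since 6 matches the lower bound, it is optimal.

6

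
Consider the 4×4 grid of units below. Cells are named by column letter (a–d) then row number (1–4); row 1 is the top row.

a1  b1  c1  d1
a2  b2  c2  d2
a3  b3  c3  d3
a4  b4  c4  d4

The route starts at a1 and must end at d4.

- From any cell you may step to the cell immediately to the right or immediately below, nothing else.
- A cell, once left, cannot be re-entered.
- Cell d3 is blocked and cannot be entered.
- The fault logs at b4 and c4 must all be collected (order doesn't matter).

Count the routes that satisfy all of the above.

4

A right/down-only route from a1 to d4 makes exactly 3 down-moves and 3 right-moves in some order.
With no other constraints that would be C(6,3) = 20 routes.
A monotone route can only reach the required cells in the order b4, c4, so split there and multiply the segment counts (each segment already excludes blocked cells): a1→b4: 4; b4→c4: 1; c4→d4: 1; product = 4.
That gives 4 routes.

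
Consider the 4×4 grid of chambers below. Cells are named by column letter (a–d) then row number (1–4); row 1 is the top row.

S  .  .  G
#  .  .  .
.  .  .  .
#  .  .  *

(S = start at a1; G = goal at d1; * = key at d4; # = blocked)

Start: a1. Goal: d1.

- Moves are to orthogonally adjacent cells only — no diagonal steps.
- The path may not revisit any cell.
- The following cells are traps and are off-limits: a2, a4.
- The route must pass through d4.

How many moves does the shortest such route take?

9

Any route passes through d4 somewhere between a1 and d1. Summing Manhattan distances along the two legs (a1 → d4 → d1) gives a lower bound of 6 + 3 = 9 moves.
A route of 9 moves achieves this: a1 → b1 → b2 → b3 → b4 → c4 → d4 → d3 → d2 → d1.
Since 9 matches the lower bound, it is optimal.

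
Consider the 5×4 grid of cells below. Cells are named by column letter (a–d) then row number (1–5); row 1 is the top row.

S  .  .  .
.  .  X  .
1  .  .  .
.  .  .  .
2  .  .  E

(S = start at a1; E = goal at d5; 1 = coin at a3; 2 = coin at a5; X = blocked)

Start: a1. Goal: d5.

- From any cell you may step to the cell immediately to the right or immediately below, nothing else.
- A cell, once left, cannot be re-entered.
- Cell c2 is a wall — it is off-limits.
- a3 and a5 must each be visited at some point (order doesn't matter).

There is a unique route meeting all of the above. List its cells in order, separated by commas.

Moves only go right or down, so the column and row indices never decrease.
Route from a1: down 4 to a5, right 3 to d5 — 7 moves in all.
Check: all required cells visited.

a1, a2, a3, a4, a5, b5, c5, d5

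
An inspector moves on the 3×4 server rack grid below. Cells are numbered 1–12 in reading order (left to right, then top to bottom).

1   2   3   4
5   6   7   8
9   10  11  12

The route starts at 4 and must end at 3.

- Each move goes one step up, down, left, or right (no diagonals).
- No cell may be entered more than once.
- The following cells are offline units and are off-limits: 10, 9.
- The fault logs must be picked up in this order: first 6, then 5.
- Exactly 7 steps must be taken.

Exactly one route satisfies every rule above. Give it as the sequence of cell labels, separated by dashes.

4 - 8 - 7 - 6 - 5 - 1 - 2 - 3

The waypoints must appear in the order 6, 5, with no cell reused.
Route from 4: down to 8, 3× left (reaching 5), up to 1, 2× right (reaching 3) — 7 moves in all.
Check: order respected (6 at step 3, 5 at step 4); 7 moves as required.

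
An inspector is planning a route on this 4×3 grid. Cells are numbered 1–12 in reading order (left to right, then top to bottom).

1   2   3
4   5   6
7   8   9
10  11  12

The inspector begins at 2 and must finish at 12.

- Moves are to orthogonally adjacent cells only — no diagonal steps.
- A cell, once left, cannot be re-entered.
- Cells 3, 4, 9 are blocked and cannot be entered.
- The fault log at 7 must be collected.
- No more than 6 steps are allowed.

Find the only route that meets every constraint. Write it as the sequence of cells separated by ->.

2 -> 5 -> 8 -> 7 -> 10 -> 11 -> 12

The budget equals the shortest possible length, so every move has to be on a shortest route through the required cells.
Route from 2: 2× down (reaching 8), left to 7, down to 10, 2× right (reaching 12) — 6 moves in all.
Check: all required cells visited; 6 ≤ 6 moves.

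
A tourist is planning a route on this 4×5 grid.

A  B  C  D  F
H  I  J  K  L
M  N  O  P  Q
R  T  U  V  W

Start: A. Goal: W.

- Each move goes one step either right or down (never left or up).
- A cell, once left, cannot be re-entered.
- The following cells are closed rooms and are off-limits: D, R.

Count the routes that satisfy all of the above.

30

A right/down-only route from A to W makes exactly 3 down-moves and 4 right-moves in some order.
With no other constraints that would be C(7,3) = 35 routes.
Subtract routes through each blocked cell (inclusion–exclusion for overlaps): − through D: 4 − through R: 1 → 30.
That gives 30 routes.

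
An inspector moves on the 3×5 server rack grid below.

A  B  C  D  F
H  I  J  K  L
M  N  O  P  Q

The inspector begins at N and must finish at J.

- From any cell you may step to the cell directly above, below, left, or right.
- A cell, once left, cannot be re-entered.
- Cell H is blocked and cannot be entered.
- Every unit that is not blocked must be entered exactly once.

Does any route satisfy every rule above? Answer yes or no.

Cell A has only one open neighbour but is neither the start nor the goal, so a Hamiltonian route would have to both enter and leave it through the same neighbour — impossible without revisiting.

no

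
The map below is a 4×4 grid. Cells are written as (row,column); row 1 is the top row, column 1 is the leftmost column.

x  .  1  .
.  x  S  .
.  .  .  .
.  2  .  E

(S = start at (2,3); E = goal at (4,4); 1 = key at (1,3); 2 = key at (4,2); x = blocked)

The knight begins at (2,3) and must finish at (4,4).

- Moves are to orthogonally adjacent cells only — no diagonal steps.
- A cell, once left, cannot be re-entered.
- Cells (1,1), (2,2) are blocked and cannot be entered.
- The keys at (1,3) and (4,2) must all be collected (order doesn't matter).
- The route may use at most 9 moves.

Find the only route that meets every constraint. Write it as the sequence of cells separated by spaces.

(2,3) (1,3) (1,4) (2,4) (3,4) (3,3) (3,2) (4,2) (4,3) (4,4)

The budget equals the shortest possible length, so every move has to be on a shortest route through the required cells.
Route from (2,3): up 1 to (1,3), right 1 to (1,4), down 2 to (3,4), left 2 to (3,2), down 1 to (4,2), right 2 to (4,4) — 9 moves in all.
Check: all required cells visited; 9 ≤ 9 moves.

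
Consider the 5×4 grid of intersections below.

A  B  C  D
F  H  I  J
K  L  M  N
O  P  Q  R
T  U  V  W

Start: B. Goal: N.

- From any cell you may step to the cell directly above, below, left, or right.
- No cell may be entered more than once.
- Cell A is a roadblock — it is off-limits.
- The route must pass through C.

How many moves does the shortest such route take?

Any route passes through C somewhere between B and N. Summing Manhattan distances along the two legs (B → C → N) gives a lower bound of 1 + 3 = 4 moves.
A route of 4 moves achieves this: B → C → I → M → N.
Since 4 matches the lower bound, it is optimal.

4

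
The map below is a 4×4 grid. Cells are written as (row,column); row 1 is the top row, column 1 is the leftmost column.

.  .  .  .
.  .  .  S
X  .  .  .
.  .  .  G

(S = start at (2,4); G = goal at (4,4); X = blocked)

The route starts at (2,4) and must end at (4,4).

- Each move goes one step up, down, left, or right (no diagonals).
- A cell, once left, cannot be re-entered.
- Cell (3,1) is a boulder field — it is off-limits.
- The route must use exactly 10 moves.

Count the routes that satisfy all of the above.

13

Need simple routes of exactly 10 moves from (2,4) to (4,4) (Manhattan distance 2, so 4 moves are spent on a detour and 4 undoing it).
Branch systematically from the start, pruning whenever the remaining move budget drops below the Manhattan distance to (4,4) or differs from it in parity. Grouping the completions by first move — via (1,4): 8; via (3,4): 1; via (2,3): 4 — and summing: 8 + 1 + 4 = 13.
That gives 13 routes.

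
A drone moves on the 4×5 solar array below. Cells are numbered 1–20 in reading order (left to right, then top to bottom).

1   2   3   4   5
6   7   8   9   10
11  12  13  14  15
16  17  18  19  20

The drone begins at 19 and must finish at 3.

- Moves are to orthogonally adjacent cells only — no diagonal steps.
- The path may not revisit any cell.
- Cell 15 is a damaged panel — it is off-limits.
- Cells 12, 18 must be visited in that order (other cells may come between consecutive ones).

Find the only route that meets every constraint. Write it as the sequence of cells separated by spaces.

19 14 9 8 7 12 13 18 17 16 11 6 1 2 3

The waypoints must appear in the order 12, 18, with no cell reused.
Route from 19: 2× up (reaching 9), 2× left (reaching 7), down to 12, right to 13, down to 18, 2× left (reaching 16), 3× up (reaching 1), 2× right (reaching 3) — 14 moves in all.
Check: order respected (12 at step 5, 18 at step 7).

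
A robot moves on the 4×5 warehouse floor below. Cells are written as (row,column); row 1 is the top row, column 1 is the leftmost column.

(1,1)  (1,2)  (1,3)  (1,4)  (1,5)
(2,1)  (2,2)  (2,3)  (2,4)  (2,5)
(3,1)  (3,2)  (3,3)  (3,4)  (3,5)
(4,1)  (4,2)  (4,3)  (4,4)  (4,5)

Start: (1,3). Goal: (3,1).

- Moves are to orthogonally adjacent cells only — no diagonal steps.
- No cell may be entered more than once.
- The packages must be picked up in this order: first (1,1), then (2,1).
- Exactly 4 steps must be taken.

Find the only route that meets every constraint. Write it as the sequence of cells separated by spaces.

(1,3) (1,2) (1,1) (2,1) (3,1)

The waypoints must appear in the order (1,1), (2,1), with no cell reused.
Route from (1,3): left 2 to (1,1), down 2 to (3,1) — 4 moves in all.
Check: order respected ((1,1) at step 2, (2,1) at step 3); 4 moves as required.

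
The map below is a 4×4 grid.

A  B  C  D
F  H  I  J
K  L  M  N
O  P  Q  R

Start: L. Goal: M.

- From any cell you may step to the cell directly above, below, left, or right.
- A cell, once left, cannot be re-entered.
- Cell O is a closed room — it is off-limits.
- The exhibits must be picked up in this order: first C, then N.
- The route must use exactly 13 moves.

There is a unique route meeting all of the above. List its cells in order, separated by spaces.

L K F A B H I C D J N R Q M

The waypoints must appear in the order C, N, with no cell reused.
Route from L: left to K, 2× up (reaching A), right to B, down to H, right to I, up to C, right to D, 3× down (reaching R), left to Q, up to M — 13 moves in all.
Check: order respected (C at step 7, N at step 10); 13 moves as required.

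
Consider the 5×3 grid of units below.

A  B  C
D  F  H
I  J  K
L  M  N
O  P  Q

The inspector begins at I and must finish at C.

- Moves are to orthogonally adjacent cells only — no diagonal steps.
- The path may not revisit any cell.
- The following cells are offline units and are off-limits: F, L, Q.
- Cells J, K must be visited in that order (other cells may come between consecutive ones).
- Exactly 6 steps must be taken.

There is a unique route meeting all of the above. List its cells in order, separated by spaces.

I J M N K H C

The waypoints must appear in the order J, K, with no cell reused.
Route from I: right to J, down to M, right to N, 3× up (reaching C) — 6 moves in all.
Check: order respected (J at step 1, K at step 4); 6 moves as required.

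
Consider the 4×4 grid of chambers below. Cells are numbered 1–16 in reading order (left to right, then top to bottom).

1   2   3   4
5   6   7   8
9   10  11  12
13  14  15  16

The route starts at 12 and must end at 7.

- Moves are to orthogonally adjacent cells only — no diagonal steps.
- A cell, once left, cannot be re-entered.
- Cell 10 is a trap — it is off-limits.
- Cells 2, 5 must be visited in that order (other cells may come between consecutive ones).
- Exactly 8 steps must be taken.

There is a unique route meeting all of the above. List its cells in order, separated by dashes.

The waypoints must appear in the order 2, 5, with no cell reused.
Route from 12: 2× up (reaching 4), 3× left (reaching 1), down to 5, 2× right (reaching 7) — 8 moves in all.
Check: order respected (2 at step 4, 5 at step 6); 8 moves as required.

12 - 8 - 4 - 3 - 2 - 1 - 5 - 6 - 7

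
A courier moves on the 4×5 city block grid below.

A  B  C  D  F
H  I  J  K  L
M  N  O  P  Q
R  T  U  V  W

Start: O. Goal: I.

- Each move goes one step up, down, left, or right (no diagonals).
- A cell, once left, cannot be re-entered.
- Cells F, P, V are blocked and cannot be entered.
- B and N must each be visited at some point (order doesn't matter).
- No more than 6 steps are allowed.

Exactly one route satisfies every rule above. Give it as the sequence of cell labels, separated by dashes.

The 6-move cap with required stops at B, N leaves no slack for detours.
Route from O: 2× left (reaching M), 2× up (reaching A), right to B, down to I — 6 moves in all.
Check: all required cells visited; 6 ≤ 6 moves.

O - N - M - H - A - B - I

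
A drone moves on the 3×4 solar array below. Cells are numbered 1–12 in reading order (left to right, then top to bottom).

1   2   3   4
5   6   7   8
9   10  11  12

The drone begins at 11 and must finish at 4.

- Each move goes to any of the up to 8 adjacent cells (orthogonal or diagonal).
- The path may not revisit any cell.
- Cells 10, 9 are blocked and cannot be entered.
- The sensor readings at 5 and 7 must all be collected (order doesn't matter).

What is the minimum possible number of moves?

5

Any route passes through 5 and 7 in some order between 11 and 4. Summing Chebyshev distances along each leg and taking the cheapest ordering (11 → 5 → 7 → 4) gives a lower bound of 2 + 2 + 1 = 5 moves.
A route of 5 moves achieves this: 11 → 6 → 5 → 2 → 7 → 4.
Since 5 matches the lower bound, it is optimal.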